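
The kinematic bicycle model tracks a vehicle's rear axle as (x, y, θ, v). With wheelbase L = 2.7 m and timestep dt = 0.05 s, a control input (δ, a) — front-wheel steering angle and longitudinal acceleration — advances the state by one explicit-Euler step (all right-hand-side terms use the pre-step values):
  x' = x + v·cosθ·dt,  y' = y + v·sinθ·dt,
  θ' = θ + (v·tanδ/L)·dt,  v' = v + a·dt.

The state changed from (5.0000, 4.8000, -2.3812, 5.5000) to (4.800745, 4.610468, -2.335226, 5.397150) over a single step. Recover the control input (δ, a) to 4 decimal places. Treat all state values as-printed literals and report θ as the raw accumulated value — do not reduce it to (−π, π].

δ = 0.4240, a = -2.0570

a = (v'−v)/dt = (-0.102850)/0.05 = -2.0570
Δθ = θ'−θ = 0.045974;  (v·dt/L) = 5.5000·0.05/2.7 = 0.101852
tan δ = Δθ·L/(v·dt) = 0.451381  →  δ = 0.4240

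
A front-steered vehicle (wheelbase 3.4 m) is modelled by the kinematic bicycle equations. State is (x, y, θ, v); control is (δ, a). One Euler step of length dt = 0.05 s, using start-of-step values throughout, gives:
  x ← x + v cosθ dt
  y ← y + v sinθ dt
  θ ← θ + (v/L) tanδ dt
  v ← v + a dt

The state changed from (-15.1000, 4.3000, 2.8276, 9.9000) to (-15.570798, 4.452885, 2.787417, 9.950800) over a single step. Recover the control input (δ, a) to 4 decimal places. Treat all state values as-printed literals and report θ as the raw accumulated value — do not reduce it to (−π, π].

δ = -0.2693, a = 1.0160

a = (v'−v)/dt = (0.050800)/0.05 = 1.0160
Δθ = θ'−θ = -0.040183;  (v·dt/L) = 9.9000·0.05/3.4 = 0.145588
tan δ = Δθ·L/(v·dt) = -0.276004  →  δ = -0.2693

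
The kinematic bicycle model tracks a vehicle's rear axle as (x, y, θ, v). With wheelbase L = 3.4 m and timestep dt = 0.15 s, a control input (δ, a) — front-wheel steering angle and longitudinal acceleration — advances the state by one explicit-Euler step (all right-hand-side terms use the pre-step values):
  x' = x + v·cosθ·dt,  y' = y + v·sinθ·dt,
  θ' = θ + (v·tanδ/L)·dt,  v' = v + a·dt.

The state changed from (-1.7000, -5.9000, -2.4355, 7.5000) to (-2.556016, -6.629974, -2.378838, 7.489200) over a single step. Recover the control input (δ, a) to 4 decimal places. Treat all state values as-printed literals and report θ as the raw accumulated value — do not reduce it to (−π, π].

a = (v'−v)/dt = (-0.010800)/0.15 = -0.0720
Δθ = θ'−θ = 0.056662;  (v·dt/L) = 7.5000·0.15/3.4 = 0.330882
tan δ = Δθ·L/(v·dt) = 0.171245  →  δ = 0.1696

δ = 0.1696, a = -0.0720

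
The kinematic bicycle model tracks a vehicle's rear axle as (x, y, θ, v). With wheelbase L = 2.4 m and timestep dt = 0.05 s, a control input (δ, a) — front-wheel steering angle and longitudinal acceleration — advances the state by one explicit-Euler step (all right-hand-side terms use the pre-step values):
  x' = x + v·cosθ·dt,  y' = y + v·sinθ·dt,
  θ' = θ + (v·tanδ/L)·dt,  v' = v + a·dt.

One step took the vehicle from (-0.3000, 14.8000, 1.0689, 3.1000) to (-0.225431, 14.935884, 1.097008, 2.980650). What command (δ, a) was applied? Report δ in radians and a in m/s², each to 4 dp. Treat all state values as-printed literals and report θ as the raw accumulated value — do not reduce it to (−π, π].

a = (v'−v)/dt = (-0.119350)/0.05 = -2.3870
Δθ = θ'−θ = 0.028108;  (v·dt/L) = 3.1000·0.05/2.4 = 0.064583
tan δ = Δθ·L/(v·dt) = 0.435221  →  δ = 0.4105

δ = 0.4105, a = -2.3870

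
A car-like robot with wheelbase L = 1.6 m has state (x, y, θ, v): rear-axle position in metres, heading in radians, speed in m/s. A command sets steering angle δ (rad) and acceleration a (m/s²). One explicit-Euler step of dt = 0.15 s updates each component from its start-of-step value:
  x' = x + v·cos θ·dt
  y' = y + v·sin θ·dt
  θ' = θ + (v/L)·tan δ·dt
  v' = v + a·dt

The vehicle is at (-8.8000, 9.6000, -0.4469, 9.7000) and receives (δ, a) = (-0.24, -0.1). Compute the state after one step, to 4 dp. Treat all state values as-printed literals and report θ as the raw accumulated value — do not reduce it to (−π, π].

x' = -8.8000 + 9.7000·cos(-0.4469)·0.15 = -7.4879
y' = 9.6000 + 9.7000·sin(-0.4469)·0.15 = 8.9712
θ' = -0.4469 + (9.7000/1.6)·tan(-0.24)·0.15 = -0.6694
v' = 9.7000 − 0.1000·0.15 = 9.6850

(-7.4879, 8.9712, -0.6694, 9.6850)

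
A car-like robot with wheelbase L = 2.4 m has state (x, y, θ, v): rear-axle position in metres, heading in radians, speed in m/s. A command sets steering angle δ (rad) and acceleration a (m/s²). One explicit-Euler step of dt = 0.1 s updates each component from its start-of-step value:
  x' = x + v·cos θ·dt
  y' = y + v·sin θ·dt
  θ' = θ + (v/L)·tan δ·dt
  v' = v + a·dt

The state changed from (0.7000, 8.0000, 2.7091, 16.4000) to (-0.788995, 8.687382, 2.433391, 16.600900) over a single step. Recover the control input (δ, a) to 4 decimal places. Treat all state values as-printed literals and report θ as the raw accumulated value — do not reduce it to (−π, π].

δ = -0.3835, a = 2.0090

a = (v'−v)/dt = (0.200900)/0.1 = 2.0090
Δθ = θ'−θ = -0.275709;  (v·dt/L) = 16.4000·0.1/2.4 = 0.683333
tan δ = Δθ·L/(v·dt) = -0.403477  →  δ = -0.3835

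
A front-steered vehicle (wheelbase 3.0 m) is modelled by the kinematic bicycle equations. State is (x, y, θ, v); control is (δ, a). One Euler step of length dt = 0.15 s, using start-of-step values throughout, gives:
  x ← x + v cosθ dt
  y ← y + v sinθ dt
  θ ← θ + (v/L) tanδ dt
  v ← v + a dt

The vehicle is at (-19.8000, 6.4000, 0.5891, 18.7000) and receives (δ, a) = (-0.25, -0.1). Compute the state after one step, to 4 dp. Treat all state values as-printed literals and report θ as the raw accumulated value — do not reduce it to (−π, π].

(-17.4678, 7.9585, 0.3504, 18.6850)

x' = -19.8000 + 18.7000·cos(0.5891)·0.15 = -17.4678
y' = 6.4000 + 18.7000·sin(0.5891)·0.15 = 7.9585
θ' = 0.5891 + (18.7000/3.0)·tan(-0.25)·0.15 = 0.3504
v' = 18.7000 − 0.1000·0.15 = 18.6850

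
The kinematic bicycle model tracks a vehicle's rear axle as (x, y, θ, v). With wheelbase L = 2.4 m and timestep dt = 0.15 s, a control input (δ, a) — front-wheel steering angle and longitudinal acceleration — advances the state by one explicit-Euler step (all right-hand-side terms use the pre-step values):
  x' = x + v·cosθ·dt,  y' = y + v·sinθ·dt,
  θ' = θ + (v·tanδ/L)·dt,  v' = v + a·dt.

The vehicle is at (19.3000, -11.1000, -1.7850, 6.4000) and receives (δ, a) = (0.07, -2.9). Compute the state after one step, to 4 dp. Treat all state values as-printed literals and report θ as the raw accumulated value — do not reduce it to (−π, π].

(19.0959, -12.0381, -1.7570, 5.9650)

x' = 19.3000 + 6.4000·cos(-1.7850)·0.15 = 19.0959
y' = -11.1000 + 6.4000·sin(-1.7850)·0.15 = -12.0381
θ' = -1.7850 + (6.4000/2.4)·tan(0.07)·0.15 = -1.7570
v' = 6.4000 − 2.9000·0.15 = 5.9650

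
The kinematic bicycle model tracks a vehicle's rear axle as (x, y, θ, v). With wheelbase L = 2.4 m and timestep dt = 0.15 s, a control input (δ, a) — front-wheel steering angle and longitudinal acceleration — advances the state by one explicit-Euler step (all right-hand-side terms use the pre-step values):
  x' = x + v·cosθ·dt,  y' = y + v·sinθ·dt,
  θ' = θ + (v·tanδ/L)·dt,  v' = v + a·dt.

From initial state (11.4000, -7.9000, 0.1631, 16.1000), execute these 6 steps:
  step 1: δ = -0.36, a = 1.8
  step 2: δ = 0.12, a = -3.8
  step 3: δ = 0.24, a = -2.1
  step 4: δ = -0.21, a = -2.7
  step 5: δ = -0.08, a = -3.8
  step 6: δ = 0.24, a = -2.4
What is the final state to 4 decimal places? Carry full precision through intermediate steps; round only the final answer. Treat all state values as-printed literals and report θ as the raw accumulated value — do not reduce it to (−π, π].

(25.2541, -8.3222, 0.0895, 14.1500)

after step 1 (δ=-0.36, a=1.8): (13.782950, -7.507858, -0.215655, 16.370000)
after step 2 (δ=0.12, a=-3.8): (16.181571, -8.033304, -0.092288, 15.800000)
after step 3 (δ=0.24, a=-2.1): (18.541486, -8.251716, 0.149370, 15.485000)
after step 4 (δ=-0.21, a=-2.7): (20.838372, -7.906055, -0.056912, 15.080000)
after step 5 (δ=-0.08, a=-3.8): (23.096710, -8.034720, -0.132473, 14.510000)
after step 6 (δ=0.24, a=-2.4): (25.254140, -8.322205, 0.089454, 14.150000)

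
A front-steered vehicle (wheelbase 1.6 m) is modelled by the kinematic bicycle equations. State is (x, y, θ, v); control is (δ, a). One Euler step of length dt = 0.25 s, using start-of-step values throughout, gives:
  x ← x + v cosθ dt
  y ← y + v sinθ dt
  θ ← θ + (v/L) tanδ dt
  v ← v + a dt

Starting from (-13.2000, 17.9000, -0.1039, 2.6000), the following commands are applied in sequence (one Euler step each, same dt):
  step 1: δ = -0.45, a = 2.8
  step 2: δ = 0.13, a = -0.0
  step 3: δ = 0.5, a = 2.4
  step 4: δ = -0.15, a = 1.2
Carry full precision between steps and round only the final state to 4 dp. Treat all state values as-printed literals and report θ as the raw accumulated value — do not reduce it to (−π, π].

(-9.9888, 17.4461, -0.0431, 4.2000)

after step 1 (δ=-0.45, a=2.8): (-12.553505, 17.832586, -0.300141, 3.300000)
after step 2 (δ=0.13, a=-0.0): (-11.765387, 17.588671, -0.232730, 3.300000)
after step 3 (δ=0.5, a=2.4): (-10.962629, 17.398398, 0.048958, 3.900000)
after step 4 (δ=-0.15, a=1.2): (-9.988797, 17.446112, -0.043140, 4.200000)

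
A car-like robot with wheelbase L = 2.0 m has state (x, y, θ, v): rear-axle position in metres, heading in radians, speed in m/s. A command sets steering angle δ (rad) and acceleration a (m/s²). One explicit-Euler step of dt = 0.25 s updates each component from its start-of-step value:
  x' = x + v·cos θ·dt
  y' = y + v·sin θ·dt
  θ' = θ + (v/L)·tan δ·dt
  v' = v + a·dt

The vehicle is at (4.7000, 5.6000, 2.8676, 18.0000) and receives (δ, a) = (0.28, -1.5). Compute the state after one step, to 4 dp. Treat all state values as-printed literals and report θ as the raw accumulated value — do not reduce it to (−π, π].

(0.3679, 6.8176, 3.5146, 17.6250)

x' = 4.7000 + 18.0000·cos(2.8676)·0.25 = 0.3679
y' = 5.6000 + 18.0000·sin(2.8676)·0.25 = 6.8176
θ' = 2.8676 + (18.0000/2.0)·tan(0.28)·0.25 = 3.5146
v' = 18.0000 − 1.5000·0.25 = 17.6250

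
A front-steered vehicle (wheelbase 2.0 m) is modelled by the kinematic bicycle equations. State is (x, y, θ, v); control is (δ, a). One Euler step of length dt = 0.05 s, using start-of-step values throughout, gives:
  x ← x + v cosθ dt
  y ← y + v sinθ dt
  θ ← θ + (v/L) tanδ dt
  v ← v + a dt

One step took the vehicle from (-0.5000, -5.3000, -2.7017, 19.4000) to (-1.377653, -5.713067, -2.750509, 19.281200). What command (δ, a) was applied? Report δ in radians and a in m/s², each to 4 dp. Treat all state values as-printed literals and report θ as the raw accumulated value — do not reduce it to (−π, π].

a = (v'−v)/dt = (-0.118800)/0.05 = -2.3760
Δθ = θ'−θ = -0.048809;  (v·dt/L) = 19.4000·0.05/2.0 = 0.485000
tan δ = Δθ·L/(v·dt) = -0.100637  →  δ = -0.1003

δ = -0.1003, a = -2.3760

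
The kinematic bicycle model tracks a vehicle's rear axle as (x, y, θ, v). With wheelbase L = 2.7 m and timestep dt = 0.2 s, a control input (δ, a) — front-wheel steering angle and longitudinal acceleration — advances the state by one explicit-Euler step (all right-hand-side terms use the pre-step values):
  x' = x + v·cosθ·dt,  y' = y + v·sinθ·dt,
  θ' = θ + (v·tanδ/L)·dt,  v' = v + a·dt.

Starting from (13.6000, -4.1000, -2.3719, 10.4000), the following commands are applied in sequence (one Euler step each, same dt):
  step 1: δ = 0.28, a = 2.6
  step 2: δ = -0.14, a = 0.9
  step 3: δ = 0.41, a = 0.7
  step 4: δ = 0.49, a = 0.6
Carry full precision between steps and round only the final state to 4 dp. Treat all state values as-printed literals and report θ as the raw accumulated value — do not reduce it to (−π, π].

(8.7493, -11.2041, -1.4629, 11.3600)

after step 1 (δ=0.28, a=2.6): (12.106301, -5.547502, -2.150377, 10.920000)
after step 2 (δ=-0.14, a=0.9): (10.910183, -7.374839, -2.264367, 11.100000)
after step 3 (δ=0.41, a=0.7): (9.490967, -9.081949, -1.907003, 11.240000)
after step 4 (δ=0.49, a=0.6): (8.749331, -11.204089, -1.462908, 11.360000)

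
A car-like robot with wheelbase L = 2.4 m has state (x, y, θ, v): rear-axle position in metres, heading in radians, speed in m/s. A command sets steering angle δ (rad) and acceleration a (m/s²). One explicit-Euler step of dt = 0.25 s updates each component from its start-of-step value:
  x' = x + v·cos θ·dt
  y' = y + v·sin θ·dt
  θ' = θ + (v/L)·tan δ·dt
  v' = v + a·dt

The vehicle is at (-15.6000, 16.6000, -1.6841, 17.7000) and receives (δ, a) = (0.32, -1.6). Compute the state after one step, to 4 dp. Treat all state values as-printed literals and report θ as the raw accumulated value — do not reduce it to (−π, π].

x' = -15.6000 + 17.7000·cos(-1.6841)·0.25 = -16.1003
y' = 16.6000 + 17.7000·sin(-1.6841)·0.25 = 12.2034
θ' = -1.6841 + (17.7000/2.4)·tan(0.32)·0.25 = -1.0731
v' = 17.7000 − 1.6000·0.25 = 17.3000

(-16.1003, 12.2034, -1.0731, 17.3000)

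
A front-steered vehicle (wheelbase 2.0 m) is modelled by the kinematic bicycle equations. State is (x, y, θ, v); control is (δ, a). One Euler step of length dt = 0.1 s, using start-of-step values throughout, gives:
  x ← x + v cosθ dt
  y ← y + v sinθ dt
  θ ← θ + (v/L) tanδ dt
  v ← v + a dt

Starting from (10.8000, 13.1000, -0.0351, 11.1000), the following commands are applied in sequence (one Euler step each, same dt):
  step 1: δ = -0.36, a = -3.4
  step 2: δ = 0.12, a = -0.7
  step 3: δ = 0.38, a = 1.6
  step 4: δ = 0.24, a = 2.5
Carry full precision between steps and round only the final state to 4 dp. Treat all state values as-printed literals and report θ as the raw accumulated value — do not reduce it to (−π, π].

(15.0897, 12.6479, 0.1671, 11.1000)

after step 1 (δ=-0.36, a=-3.4): (11.909316, 13.061047, -0.244004, 10.760000)
after step 2 (δ=0.12, a=-0.7): (12.953444, 12.801097, -0.179132, 10.690000)
after step 3 (δ=0.38, a=1.6): (14.005338, 12.610627, 0.034354, 10.850000)
after step 4 (δ=0.24, a=2.5): (15.089698, 12.647894, 0.167113, 11.100000)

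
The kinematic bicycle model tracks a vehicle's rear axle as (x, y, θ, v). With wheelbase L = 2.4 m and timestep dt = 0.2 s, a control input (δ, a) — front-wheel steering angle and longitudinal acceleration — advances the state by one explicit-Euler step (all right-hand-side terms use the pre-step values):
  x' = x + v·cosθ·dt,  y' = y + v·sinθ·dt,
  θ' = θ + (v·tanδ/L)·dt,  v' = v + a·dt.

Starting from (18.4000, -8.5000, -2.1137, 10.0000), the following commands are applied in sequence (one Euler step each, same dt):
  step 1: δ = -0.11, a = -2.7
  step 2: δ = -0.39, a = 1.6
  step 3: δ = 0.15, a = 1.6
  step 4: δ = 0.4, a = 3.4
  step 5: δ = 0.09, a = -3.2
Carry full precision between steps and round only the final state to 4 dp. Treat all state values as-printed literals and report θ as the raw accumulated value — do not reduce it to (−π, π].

after step 1 (δ=-0.11, a=-2.7): (17.366751, -10.212424, -2.205738, 9.460000)
after step 2 (δ=-0.39, a=1.6): (16.244548, -11.735685, -2.529786, 9.780000)
after step 3 (δ=0.15, a=1.6): (14.643343, -12.859108, -2.406611, 10.100000)
after step 4 (δ=0.4, a=3.4): (13.144820, -14.213666, -2.050760, 10.780000)
after step 5 (δ=0.09, a=-3.2): (12.149293, -16.126063, -1.969691, 10.140000)

(12.1493, -16.1261, -1.9697, 10.1400)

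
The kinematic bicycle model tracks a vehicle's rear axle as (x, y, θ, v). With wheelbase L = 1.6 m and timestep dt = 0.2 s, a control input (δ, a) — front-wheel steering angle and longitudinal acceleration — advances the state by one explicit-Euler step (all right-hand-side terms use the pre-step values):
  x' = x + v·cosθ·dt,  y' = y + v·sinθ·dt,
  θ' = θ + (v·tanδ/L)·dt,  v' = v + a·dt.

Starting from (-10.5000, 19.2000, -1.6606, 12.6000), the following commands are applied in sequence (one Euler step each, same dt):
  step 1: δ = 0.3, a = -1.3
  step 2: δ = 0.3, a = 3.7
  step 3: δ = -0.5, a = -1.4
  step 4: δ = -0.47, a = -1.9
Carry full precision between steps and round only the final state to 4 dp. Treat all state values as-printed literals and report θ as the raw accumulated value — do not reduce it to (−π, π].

(-7.8114, 10.1772, -2.4022, 12.4200)

after step 1 (δ=0.3, a=-1.3): (-10.726001, 16.690155, -1.173395, 12.340000)
after step 2 (δ=0.3, a=3.7): (-9.770828, 14.414486, -0.696244, 13.080000)
after step 3 (δ=-0.5, a=-1.4): (-7.763686, 12.736739, -1.589449, 12.800000)
after step 4 (δ=-0.47, a=-1.9): (-7.811433, 10.177184, -2.402194, 12.420000)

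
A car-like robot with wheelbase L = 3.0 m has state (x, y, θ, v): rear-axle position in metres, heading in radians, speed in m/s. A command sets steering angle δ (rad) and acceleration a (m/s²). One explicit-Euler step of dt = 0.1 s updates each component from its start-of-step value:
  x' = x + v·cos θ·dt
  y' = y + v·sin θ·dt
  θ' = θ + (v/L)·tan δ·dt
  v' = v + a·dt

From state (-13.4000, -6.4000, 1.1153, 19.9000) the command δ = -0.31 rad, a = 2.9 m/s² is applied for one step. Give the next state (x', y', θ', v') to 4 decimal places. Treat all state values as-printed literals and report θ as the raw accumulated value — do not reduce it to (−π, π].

x' = -13.4000 + 19.9000·cos(1.1153)·0.1 = -12.5246
y' = -6.4000 + 19.9000·sin(1.1153)·0.1 = -4.6129
θ' = 1.1153 + (19.9000/3.0)·tan(-0.31)·0.1 = 0.9028
v' = 19.9000 + 2.9000·0.1 = 20.1900

(-12.5246, -4.6129, 0.9028, 20.1900)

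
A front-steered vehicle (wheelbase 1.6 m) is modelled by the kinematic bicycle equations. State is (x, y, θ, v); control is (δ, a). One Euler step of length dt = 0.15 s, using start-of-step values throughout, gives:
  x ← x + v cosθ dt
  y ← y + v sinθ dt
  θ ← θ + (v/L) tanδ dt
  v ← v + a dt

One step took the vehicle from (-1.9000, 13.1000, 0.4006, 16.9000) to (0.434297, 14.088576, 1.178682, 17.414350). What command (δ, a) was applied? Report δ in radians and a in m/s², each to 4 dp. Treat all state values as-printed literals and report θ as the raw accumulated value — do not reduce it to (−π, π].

δ = 0.4565, a = 3.4290

a = (v'−v)/dt = (0.514350)/0.15 = 3.4290
Δθ = θ'−θ = 0.778082;  (v·dt/L) = 16.9000·0.15/1.6 = 1.584375
tan δ = Δθ·L/(v·dt) = 0.491097  →  δ = 0.4565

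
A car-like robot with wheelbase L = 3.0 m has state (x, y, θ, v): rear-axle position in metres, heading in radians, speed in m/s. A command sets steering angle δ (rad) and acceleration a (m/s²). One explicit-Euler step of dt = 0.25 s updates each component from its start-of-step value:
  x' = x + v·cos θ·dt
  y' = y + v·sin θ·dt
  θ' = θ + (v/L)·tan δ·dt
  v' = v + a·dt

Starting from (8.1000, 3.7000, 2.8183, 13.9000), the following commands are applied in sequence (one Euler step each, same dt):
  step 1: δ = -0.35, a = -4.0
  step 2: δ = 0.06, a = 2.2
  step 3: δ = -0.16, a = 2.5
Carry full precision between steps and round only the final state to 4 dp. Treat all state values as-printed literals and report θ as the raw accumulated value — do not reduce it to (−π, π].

after step 1 (δ=-0.35, a=-4.0): (4.805024, 4.803974, 2.395475, 12.900000)
after step 2 (δ=0.06, a=2.2): (2.436810, 6.993081, 2.460053, 13.450000)
after step 3 (δ=-0.16, a=2.5): (-0.174519, 9.111421, 2.279173, 14.075000)

(-0.1745, 9.1114, 2.2792, 14.0750)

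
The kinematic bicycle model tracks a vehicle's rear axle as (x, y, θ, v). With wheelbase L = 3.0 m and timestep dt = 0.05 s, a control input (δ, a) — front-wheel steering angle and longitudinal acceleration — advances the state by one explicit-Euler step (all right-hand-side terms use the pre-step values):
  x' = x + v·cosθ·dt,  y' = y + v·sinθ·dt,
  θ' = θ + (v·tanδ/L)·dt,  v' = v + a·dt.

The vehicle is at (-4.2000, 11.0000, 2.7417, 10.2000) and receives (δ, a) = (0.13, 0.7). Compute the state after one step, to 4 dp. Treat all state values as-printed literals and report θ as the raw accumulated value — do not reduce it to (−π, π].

x' = -4.2000 + 10.2000·cos(2.7417)·0.05 = -4.6698
y' = 11.0000 + 10.2000·sin(2.7417)·0.05 = 11.1986
θ' = 2.7417 + (10.2000/3.0)·tan(0.13)·0.05 = 2.7639
v' = 10.2000 + 0.7000·0.05 = 10.2350

(-4.6698, 11.1986, 2.7639, 10.2350)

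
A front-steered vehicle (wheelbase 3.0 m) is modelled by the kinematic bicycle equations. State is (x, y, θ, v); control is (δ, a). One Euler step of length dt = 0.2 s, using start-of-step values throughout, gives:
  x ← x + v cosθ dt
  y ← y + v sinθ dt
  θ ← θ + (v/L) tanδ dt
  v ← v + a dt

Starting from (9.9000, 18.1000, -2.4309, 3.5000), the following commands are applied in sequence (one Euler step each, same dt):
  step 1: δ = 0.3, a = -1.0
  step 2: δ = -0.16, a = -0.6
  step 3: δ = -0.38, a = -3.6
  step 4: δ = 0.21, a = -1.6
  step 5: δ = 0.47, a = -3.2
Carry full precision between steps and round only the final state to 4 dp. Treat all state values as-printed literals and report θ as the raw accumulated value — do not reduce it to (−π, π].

(7.7192, 16.1679, -2.3715, 1.5000)

after step 1 (δ=0.3, a=-1.0): (9.369463, 17.643349, -2.358722, 3.300000)
after step 2 (δ=-0.16, a=-0.6): (8.901595, 17.177839, -2.394225, 3.180000)
after step 3 (δ=-0.38, a=-3.6): (8.435101, 16.745543, -2.478901, 2.460000)
after step 4 (δ=0.21, a=-1.6): (8.047238, 16.442845, -2.443945, 2.140000)
after step 5 (δ=0.47, a=-3.2): (7.719238, 16.167890, -2.371475, 1.500000)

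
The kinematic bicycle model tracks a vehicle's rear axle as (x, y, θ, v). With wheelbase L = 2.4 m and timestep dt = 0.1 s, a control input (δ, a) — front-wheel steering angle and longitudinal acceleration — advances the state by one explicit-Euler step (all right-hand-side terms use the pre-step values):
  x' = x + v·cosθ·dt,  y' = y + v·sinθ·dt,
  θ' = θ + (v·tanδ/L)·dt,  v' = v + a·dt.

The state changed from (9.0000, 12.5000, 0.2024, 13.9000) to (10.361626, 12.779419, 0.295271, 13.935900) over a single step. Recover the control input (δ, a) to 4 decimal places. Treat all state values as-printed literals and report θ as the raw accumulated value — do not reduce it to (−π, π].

a = (v'−v)/dt = (0.035900)/0.1 = 0.3590
Δθ = θ'−θ = 0.092871;  (v·dt/L) = 13.9000·0.1/2.4 = 0.579167
tan δ = Δθ·L/(v·dt) = 0.160353  →  δ = 0.1590

δ = 0.1590, a = 0.3590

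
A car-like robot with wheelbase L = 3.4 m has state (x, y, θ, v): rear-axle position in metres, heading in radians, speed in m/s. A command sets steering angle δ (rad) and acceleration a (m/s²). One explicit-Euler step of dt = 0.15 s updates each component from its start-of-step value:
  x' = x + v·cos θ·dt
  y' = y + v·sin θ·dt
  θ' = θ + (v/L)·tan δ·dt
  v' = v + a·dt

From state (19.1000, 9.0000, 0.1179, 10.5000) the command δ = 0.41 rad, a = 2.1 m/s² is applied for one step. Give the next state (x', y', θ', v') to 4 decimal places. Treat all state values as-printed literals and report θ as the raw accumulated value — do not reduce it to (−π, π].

x' = 19.1000 + 10.5000·cos(0.1179)·0.15 = 20.6641
y' = 9.0000 + 10.5000·sin(0.1179)·0.15 = 9.1853
θ' = 0.1179 + (10.5000/3.4)·tan(0.41)·0.15 = 0.3192
v' = 10.5000 + 2.1000·0.15 = 10.8150

(20.6641, 9.1853, 0.3192, 10.8150)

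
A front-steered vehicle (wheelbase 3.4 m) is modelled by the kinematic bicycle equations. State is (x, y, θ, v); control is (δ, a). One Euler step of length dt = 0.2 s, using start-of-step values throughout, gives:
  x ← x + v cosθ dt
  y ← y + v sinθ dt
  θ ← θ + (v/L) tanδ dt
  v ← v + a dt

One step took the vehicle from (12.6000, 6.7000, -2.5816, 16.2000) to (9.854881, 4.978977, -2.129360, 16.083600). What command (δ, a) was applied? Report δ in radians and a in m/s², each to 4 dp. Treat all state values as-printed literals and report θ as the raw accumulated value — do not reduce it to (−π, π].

a = (v'−v)/dt = (-0.116400)/0.2 = -0.5820
Δθ = θ'−θ = 0.452240;  (v·dt/L) = 16.2000·0.2/3.4 = 0.952941
tan δ = Δθ·L/(v·dt) = 0.474573  →  δ = 0.4431

δ = 0.4431, a = -0.5820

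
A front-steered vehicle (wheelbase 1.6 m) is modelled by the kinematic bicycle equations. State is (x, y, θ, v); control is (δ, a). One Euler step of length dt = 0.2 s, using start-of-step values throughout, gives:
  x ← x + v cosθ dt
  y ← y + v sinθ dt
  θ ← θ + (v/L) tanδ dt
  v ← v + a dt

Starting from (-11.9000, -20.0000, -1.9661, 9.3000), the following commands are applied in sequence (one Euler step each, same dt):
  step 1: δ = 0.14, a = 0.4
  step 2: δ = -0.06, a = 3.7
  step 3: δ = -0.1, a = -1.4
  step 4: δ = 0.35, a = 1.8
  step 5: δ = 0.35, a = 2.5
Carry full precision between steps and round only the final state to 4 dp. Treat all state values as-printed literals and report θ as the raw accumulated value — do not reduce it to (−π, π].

(-14.4257, -29.3044, -1.0852, 10.7000)

after step 1 (δ=0.14, a=0.4): (-12.616265, -21.716556, -1.802278, 9.380000)
after step 2 (δ=-0.06, a=3.7): (-13.046657, -23.542519, -1.872713, 10.120000)
after step 3 (δ=-0.1, a=-1.4): (-13.648494, -25.474970, -1.999636, 9.840000)
after step 4 (δ=0.35, a=1.8): (-14.466820, -27.264765, -1.550651, 10.200000)
after step 5 (δ=0.35, a=2.5): (-14.425727, -29.304351, -1.085240, 10.700000)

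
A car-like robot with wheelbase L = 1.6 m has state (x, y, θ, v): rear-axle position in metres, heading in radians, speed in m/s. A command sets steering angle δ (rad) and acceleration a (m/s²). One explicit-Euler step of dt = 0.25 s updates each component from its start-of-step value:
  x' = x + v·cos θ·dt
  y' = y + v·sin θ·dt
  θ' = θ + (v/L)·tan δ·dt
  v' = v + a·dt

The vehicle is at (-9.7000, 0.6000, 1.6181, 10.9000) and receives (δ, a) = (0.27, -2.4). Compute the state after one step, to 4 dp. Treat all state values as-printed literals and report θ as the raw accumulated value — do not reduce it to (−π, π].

x' = -9.7000 + 10.9000·cos(1.6181)·0.25 = -9.8289
y' = 0.6000 + 10.9000·sin(1.6181)·0.25 = 3.3220
θ' = 1.6181 + (10.9000/1.6)·tan(0.27)·0.25 = 2.0895
v' = 10.9000 − 2.4000·0.25 = 10.3000

(-9.8289, 3.3220, 2.0895, 10.3000)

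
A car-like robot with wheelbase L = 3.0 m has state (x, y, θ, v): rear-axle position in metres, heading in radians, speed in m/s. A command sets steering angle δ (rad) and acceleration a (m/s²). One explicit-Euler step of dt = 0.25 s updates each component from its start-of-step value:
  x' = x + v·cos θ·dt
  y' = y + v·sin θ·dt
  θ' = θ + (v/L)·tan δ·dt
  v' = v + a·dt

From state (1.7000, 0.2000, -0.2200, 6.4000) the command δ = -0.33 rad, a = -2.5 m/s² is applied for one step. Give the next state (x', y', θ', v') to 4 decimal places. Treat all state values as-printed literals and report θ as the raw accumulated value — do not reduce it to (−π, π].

(3.2614, -0.1492, -0.4027, 5.7750)

x' = 1.7000 + 6.4000·cos(-0.2200)·0.25 = 3.2614
y' = 0.2000 + 6.4000·sin(-0.2200)·0.25 = -0.1492
θ' = -0.2200 + (6.4000/3.0)·tan(-0.33)·0.25 = -0.4027
v' = 6.4000 − 2.5000·0.25 = 5.7750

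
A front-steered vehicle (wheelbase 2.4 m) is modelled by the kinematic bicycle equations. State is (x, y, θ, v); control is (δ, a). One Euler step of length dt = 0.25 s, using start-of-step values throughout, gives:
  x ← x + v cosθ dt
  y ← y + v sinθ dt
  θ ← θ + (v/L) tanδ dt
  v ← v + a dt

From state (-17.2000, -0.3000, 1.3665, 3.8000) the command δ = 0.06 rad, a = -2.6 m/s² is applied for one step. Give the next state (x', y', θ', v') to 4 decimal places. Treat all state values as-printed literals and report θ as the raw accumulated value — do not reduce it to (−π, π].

x' = -17.2000 + 3.8000·cos(1.3665)·0.25 = -17.0073
y' = -0.3000 + 3.8000·sin(1.3665)·0.25 = 0.6302
θ' = 1.3665 + (3.8000/2.4)·tan(0.06)·0.25 = 1.3903
v' = 3.8000 − 2.6000·0.25 = 3.1500

(-17.0073, 0.6302, 1.3903, 3.1500)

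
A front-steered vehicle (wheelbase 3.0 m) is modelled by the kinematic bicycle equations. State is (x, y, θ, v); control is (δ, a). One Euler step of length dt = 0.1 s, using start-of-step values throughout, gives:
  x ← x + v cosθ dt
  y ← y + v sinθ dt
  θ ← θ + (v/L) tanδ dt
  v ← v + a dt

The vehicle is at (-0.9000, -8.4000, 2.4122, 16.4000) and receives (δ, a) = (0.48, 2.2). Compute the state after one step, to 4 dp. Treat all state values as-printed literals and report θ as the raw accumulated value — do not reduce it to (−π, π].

x' = -0.9000 + 16.4000·cos(2.4122)·0.1 = -2.1228
y' = -8.4000 + 16.4000·sin(2.4122)·0.1 = -7.3071
θ' = 2.4122 + (16.4000/3.0)·tan(0.48)·0.1 = 2.6968
v' = 16.4000 + 2.2000·0.1 = 16.6200

(-2.1228, -7.3071, 2.6968, 16.6200)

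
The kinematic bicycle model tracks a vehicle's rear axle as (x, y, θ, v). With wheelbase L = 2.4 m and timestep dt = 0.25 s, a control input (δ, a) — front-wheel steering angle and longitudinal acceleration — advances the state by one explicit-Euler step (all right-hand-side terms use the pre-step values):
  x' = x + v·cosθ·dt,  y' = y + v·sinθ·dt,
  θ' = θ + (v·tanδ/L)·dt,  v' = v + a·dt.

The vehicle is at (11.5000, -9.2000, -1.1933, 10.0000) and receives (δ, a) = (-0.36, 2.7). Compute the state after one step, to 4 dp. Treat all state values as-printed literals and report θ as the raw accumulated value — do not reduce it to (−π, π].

(12.4215, -11.5240, -1.5854, 10.6750)

x' = 11.5000 + 10.0000·cos(-1.1933)·0.25 = 12.4215
y' = -9.2000 + 10.0000·sin(-1.1933)·0.25 = -11.5240
θ' = -1.1933 + (10.0000/2.4)·tan(-0.36)·0.25 = -1.5854
v' = 10.0000 + 2.7000·0.25 = 10.6750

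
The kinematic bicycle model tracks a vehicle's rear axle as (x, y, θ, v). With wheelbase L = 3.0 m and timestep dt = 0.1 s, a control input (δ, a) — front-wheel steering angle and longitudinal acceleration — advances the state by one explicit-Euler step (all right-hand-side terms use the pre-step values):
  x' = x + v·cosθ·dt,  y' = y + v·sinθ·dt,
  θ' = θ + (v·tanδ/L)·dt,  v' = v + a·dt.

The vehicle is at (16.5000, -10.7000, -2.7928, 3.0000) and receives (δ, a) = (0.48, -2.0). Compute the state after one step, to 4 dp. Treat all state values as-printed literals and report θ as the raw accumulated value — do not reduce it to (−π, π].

(16.2181, -10.8025, -2.7407, 2.8000)

x' = 16.5000 + 3.0000·cos(-2.7928)·0.1 = 16.2181
y' = -10.7000 + 3.0000·sin(-2.7928)·0.1 = -10.8025
θ' = -2.7928 + (3.0000/3.0)·tan(0.48)·0.1 = -2.7407
v' = 3.0000 − 2.0000·0.1 = 2.8000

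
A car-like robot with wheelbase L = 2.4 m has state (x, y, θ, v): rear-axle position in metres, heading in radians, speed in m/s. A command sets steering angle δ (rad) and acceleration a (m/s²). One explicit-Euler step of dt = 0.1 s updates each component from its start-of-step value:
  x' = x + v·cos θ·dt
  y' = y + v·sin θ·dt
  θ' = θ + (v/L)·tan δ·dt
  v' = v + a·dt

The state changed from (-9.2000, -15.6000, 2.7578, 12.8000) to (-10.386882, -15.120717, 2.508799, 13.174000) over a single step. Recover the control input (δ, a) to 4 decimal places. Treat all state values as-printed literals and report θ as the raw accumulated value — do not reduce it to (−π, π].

δ = -0.4368, a = 3.7400

a = (v'−v)/dt = (0.374000)/0.1 = 3.7400
Δθ = θ'−θ = -0.249001;  (v·dt/L) = 12.8000·0.1/2.4 = 0.533333
tan δ = Δθ·L/(v·dt) = -0.466877  →  δ = -0.4368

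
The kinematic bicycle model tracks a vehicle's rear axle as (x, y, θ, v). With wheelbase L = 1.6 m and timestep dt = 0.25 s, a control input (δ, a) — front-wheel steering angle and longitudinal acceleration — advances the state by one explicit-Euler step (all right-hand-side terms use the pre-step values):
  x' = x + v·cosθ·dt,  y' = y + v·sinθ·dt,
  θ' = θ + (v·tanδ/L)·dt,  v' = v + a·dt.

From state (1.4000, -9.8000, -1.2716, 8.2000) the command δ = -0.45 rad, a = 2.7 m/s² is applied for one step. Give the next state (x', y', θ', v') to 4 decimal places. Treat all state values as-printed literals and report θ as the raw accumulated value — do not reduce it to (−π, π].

x' = 1.4000 + 8.2000·cos(-1.2716)·0.25 = 2.0042
y' = -9.8000 + 8.2000·sin(-1.2716)·0.25 = -11.7589
θ' = -1.2716 + (8.2000/1.6)·tan(-0.45)·0.25 = -1.8905
v' = 8.2000 + 2.7000·0.25 = 8.8750

(2.0042, -11.7589, -1.8905, 8.8750)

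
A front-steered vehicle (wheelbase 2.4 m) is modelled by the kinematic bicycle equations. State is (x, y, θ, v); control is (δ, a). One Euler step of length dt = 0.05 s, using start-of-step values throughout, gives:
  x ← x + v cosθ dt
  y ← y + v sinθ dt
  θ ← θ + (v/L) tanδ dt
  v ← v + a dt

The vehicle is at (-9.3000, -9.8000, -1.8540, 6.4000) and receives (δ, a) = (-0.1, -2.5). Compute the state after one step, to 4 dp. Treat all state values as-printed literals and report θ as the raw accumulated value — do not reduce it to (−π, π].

(-9.3894, -10.1073, -1.8674, 6.2750)

x' = -9.3000 + 6.4000·cos(-1.8540)·0.05 = -9.3894
y' = -9.8000 + 6.4000·sin(-1.8540)·0.05 = -10.1073
θ' = -1.8540 + (6.4000/2.4)·tan(-0.1)·0.05 = -1.8674
v' = 6.4000 − 2.5000·0.05 = 6.2750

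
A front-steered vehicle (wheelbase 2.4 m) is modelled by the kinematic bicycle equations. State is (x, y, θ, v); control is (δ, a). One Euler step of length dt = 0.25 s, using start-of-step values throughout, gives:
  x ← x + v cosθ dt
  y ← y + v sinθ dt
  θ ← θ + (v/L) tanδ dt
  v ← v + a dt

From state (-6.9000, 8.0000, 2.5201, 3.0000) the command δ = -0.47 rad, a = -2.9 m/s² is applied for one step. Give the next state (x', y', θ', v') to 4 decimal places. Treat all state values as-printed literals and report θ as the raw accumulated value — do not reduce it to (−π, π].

x' = -6.9000 + 3.0000·cos(2.5201)·0.25 = -7.5098
y' = 8.0000 + 3.0000·sin(2.5201)·0.25 = 8.4367
θ' = 2.5201 + (3.0000/2.4)·tan(-0.47)·0.25 = 2.3614
v' = 3.0000 − 2.9000·0.25 = 2.2750

(-7.5098, 8.4367, 2.3614, 2.2750)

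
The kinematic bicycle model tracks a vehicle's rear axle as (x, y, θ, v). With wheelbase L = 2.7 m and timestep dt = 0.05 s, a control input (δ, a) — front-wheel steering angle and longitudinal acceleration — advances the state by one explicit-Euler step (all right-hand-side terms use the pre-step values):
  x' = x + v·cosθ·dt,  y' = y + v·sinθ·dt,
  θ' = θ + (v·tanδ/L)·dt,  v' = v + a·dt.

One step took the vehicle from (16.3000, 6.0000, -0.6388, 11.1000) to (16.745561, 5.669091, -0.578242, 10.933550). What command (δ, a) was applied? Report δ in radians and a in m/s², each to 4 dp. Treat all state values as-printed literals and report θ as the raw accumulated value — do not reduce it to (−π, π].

a = (v'−v)/dt = (-0.166450)/0.05 = -3.3290
Δθ = θ'−θ = 0.060558;  (v·dt/L) = 11.1000·0.05/2.7 = 0.205556
tan δ = Δθ·L/(v·dt) = 0.294606  →  δ = 0.2865

δ = 0.2865, a = -3.3290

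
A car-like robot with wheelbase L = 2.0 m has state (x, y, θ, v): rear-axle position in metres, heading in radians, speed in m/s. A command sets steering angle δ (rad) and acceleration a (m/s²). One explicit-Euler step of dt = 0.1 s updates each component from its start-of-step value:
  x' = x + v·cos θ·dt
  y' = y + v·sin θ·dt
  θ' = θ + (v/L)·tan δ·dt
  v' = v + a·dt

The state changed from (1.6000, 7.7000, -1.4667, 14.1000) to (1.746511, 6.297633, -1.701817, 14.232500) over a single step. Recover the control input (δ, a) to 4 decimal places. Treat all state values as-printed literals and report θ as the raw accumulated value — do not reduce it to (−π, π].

δ = -0.3219, a = 1.3250

a = (v'−v)/dt = (0.132500)/0.1 = 1.3250
Δθ = θ'−θ = -0.235117;  (v·dt/L) = 14.1000·0.1/2.0 = 0.705000
tan δ = Δθ·L/(v·dt) = -0.333499  →  δ = -0.3219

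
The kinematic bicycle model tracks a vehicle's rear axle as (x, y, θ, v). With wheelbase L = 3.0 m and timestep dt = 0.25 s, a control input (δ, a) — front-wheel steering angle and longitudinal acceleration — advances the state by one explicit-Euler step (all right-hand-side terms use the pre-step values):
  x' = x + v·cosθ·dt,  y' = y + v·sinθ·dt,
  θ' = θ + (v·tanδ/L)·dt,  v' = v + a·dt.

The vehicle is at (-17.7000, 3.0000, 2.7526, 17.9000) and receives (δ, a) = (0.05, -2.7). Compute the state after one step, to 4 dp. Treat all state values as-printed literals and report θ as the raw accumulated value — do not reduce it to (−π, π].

x' = -17.7000 + 17.9000·cos(2.7526)·0.25 = -21.8407
y' = 3.0000 + 17.9000·sin(2.7526)·0.25 = 4.6972
θ' = 2.7526 + (17.9000/3.0)·tan(0.05)·0.25 = 2.8272
v' = 17.9000 − 2.7000·0.25 = 17.2250

(-21.8407, 4.6972, 2.8272, 17.2250)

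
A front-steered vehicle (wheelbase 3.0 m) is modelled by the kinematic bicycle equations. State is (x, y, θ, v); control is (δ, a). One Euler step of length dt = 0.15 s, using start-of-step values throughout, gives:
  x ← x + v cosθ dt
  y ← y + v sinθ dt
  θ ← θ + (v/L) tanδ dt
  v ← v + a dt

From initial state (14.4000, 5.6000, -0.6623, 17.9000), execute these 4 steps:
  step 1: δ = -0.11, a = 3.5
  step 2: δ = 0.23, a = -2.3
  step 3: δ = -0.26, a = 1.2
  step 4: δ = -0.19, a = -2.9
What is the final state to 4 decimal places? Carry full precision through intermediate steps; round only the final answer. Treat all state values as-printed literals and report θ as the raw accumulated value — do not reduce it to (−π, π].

(22.7726, -1.3022, -0.9615, 17.8250)

after step 1 (δ=-0.11, a=3.5): (16.517337, 3.948907, -0.761149, 18.425000)
after step 2 (δ=0.23, a=-2.3): (18.518414, 2.042600, -0.545444, 18.080000)
after step 3 (δ=-0.26, a=1.2): (20.836894, 0.635619, -0.785928, 18.260000)
after step 4 (δ=-0.19, a=-2.9): (22.772633, -1.302172, -0.961516, 17.825000)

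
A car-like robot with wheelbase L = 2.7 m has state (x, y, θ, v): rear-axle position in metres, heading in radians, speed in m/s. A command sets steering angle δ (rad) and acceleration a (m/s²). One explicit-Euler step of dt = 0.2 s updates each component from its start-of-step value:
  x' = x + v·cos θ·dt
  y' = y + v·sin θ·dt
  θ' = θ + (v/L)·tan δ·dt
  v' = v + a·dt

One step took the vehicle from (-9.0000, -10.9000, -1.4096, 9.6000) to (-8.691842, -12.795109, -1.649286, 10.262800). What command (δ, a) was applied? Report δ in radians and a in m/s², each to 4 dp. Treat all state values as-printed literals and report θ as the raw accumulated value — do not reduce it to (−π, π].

δ = -0.3251, a = 3.3140

a = (v'−v)/dt = (0.662800)/0.2 = 3.3140
Δθ = θ'−θ = -0.239686;  (v·dt/L) = 9.6000·0.2/2.7 = 0.711111
tan δ = Δθ·L/(v·dt) = -0.337058  →  δ = -0.3251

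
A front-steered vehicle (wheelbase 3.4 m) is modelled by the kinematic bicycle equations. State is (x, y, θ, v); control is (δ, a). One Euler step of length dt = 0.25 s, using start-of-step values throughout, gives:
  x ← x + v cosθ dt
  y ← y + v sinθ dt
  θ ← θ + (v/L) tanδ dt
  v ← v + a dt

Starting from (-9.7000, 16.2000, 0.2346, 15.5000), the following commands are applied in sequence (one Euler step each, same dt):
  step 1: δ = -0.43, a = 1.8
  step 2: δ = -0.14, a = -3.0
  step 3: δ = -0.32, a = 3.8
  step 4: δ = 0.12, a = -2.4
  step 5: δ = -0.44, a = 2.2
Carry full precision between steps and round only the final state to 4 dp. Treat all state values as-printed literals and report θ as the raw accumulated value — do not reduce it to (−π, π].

after step 1 (δ=-0.43, a=1.8): (-5.931146, 17.100759, -0.288093, 15.950000)
after step 2 (δ=-0.14, a=-3.0): (-2.107981, 15.967813, -0.453365, 15.200000)
after step 3 (δ=-0.32, a=3.8): (1.308135, 14.303438, -0.823742, 16.150000)
after step 4 (δ=0.12, a=-2.4): (4.051538, 11.341150, -0.680554, 15.550000)
after step 5 (δ=-0.44, a=2.2): (7.072998, 8.895044, -1.218836, 16.100000)

(7.0730, 8.8950, -1.2188, 16.1000)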